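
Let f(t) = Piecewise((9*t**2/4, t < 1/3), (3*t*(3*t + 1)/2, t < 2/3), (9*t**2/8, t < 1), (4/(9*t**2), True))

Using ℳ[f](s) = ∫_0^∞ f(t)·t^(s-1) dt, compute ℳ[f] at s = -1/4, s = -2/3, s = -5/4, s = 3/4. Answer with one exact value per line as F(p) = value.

F(-1/4) = 3**(1/4)*(-2754 + 953*3**(3/4) + 3726*2**(3/4))/3402
F(-2/3) = 3**(2/3)*(-486 + 97*3**(1/3) + 594*2**(1/3))/288
F(-5/4) = 3**(1/4)*(-1053*2**(3/4) + 383*3**(3/4) + 3510)/702
F(3/4) = 3**(1/4)*(-2610 + 5299*3**(3/4) + 7740*2**(3/4))/20790

undo the common scale on t: t**2/4 on [0, 1); t*(t + 1)/2 on [1, 2); t**2/8 on [2, 3); …
invert the common scale on t to get t**2 on [0, 1/2); t*(2*t + 1) on [1/2, 1); t**2/2 on [1, 3/2); …
invert the shared t-power to get t on [0, 1/2); 2*t + 1 on [1/2, 1); t/2 on [1, 3/2); …
slice at 1/3, 2/3, 1, transform all 4 pieces, and sum them
on [0, 1/3): add ∫ 9*t**2/4·t^(s-1) dt
∫ over [1/3, 2/3) of 3*t*(3*t + 1)/2·t^(s-1) joins the sum
the [2/3, 1) slice contributes ∫ 9*t**2/8·t^(s-1) dt
[1, ∞) adds the kernel integral of 4/(9*t**2)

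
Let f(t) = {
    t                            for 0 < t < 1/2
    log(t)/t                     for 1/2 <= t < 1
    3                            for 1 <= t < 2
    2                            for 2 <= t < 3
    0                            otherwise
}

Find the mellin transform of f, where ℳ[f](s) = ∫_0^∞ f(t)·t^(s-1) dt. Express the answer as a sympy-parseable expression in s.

breakpoints 1/2, 1, 2: one integral from each of the 4 segments
segment 0 to 1/2 holds t; add its integral
for t in [1/2, 1): the term is ∫ log(t)/t·t^(s-1)
∫ over [1, 2) of 3·t^(s-1) joins the sum
∫ over [2, 3) of 2·t^(s-1) joins the sum

(2*2**(2*s)*(s + 1)*(s**2 - 2*s + 1) - 2*2**s*s*(s + 1) - 6*2**s*(s + 1)*(s**2 - 2*s + 1) + 4*6**s*(s + 1)*(s**2 - 2*s + 1) + 4*s**2*(s + 1)*log(2) - 4*s*(s + 1)*log(2) + 4*s*(s + 1) + s*(s**2 - 2*s + 1))/(2*2**s*s*(s + 1)*(s**2 - 2*s + 1))
  Re(s) > -1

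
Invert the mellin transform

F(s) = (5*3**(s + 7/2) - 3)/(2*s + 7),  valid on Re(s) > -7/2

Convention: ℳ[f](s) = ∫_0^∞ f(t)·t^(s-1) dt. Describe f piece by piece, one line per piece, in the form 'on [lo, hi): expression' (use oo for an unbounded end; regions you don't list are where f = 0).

on [0, 1): t**(7/2)
on [1, 3): 5*t**(7/2)/2

split f at 1: ℳ[f](s) collects 2 kernel integrals
the [0, 1) slice contributes ∫ t**(7/2)·t^(s-1) dt
piece [1, 3): integrate 5*t**(7/2)/2 against the kernel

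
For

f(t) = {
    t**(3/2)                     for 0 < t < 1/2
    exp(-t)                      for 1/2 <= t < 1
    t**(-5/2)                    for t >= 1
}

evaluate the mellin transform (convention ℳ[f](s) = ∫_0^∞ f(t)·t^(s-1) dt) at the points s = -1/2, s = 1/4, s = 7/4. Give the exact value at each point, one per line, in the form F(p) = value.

F(-1/2) = -2*sqrt(pi)*erfc(sqrt(2)/2) - 2*exp(-1) + 2*sqrt(pi)*erfc(1) + 5/6 + 2*sqrt(2)*exp(-1/2)
F(1/4) = -uppergamma(1/4, 1) + 2**(1/4)/7 + 4/9 + uppergamma(1/4, 1/2)
F(7/4) = -uppergamma(7/4, 1) + 2**(3/4)/52 + uppergamma(7/4, 1/2) + 4/3

the 3 pieces separated at 1/2, 1 each add one integral
piece [0, 1/2): integrate t**(3/2) against the kernel
between 1/2 and 1 the integrand is exp(-t)·t^(s-1)
segment 1 to ∞ holds t**(-5/2); add its integral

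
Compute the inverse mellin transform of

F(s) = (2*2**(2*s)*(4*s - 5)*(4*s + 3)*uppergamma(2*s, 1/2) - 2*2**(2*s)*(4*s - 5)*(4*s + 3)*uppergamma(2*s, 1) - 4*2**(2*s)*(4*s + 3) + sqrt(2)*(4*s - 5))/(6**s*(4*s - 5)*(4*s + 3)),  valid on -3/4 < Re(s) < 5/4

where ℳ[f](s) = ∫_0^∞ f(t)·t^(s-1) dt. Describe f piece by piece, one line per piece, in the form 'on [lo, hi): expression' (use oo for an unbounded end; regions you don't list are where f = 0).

on [0, 1/6): 2**(1/4)*3**(3/4)*t**(3/4)/2
on [1/6, 2/3): exp(-sqrt(6)*sqrt(t)/2)
on [2/3, oo): 2*2**(1/4)*3**(3/4)/(9*t**(5/4))

peel off the common scale on t: t**(3/4) on [0, 1/4); exp(-sqrt(t)) on [1/4, 1); t**(-5/4) on [1, ∞)
invert the power substitution to get t**(3/2) on [0, 1/2); exp(-t) on [1/2, 1); t**(-5/2) on [1, ∞)
along the cuts 1/6, 2/3, ℳ[f](s) splits into 3 integrals
∫ over [0, 1/6) of 2**(1/4)*3**(3/4)*t**(3/4)/2·t^(s-1) joins the sum
between 1/6 and 2/3 the integrand is exp(-sqrt(6)*sqrt(t)/2)·t^(s-1)
∫ over [2/3, ∞) of 2*2**(1/4)*3**(3/4)/(9*t**(5/4))·t^(s-1) joins the sum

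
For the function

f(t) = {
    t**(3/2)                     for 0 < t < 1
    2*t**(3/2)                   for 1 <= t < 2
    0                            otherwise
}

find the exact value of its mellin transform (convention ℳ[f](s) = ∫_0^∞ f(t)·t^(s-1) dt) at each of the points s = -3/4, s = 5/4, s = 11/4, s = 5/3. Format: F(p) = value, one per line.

F(-3/4) = -4/3 + 8*2**(3/4)/3
F(5/4) = -4/11 + 32*2**(3/4)/11
F(11/4) = -4/17 + 128*2**(1/4)/17
F(5/3) = -6/19 + 96*2**(1/6)/19

split f at 1: ℳ[f](s) collects 2 kernel integrals
the [0, 1) slice contributes ∫ t**(3/2)·t^(s-1) dt
the [1, 2) slice contributes ∫ 2*t**(3/2)·t^(s-1) dt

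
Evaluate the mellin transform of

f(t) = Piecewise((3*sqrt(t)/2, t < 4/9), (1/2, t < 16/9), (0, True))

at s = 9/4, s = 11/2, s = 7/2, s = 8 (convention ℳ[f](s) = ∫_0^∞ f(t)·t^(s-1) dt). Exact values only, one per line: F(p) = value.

F(9/4) = 224*sqrt(6)/24057 + 1024*sqrt(3)/2187
F(11/2) = 12588032/5845851
F(7/2) = 16480/15309
F(8) = 4563464192/731794257

strip the power substitution: 3*t/2 on [0, 2/3); 1/2 on [2/3, 4/3)
remove the common scale on t first: t on [0, 1); 1/2 on [1, 2)
along the cuts 4/9, ℳ[f](s) splits into 2 integrals
∫ 3*sqrt(t)/2·t^(s-1) over [0, 4/9)
the [4/9, 16/9) slice contributes ∫ 1/2·t^(s-1) dt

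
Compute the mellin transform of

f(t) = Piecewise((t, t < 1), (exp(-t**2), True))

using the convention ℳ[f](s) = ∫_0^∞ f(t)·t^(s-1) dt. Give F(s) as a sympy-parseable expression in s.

the power substitution comes off first: sqrt(t) on [0, 1); exp(-t) on [1, ∞)
linearity at 1 turns ℳ[f](s) into 2 summed integrals
for t in [0, 1): the term is ∫ t·t^(s-1)
piece [1, ∞): integrate exp(-t**2) against the kernel

((s + 1)*uppergamma(s/2, 1) + 2)/(2*(s + 1))
  Re(s) > -1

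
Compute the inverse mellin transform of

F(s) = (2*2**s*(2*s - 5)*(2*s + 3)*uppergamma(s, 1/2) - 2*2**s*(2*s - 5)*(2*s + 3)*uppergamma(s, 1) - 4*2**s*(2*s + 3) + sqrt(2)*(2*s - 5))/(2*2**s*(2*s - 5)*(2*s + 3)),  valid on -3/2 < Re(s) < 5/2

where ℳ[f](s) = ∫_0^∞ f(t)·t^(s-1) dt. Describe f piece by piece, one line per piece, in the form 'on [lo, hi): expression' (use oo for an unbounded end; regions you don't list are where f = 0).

linearity at 1/2, 1 turns ℳ[f](s) into 3 summed integrals
∫ over [0, 1/2) of t**(3/2)·t^(s-1) joins the sum
∫ over [1/2, 1) of exp(-t)·t^(s-1) joins the sum
∫ over [1, ∞) of t**(-5/2)·t^(s-1) joins the sum

on [0, 1/2): t**(3/2)
on [1/2, 1): exp(-t)
on [1, oo): t**(-5/2)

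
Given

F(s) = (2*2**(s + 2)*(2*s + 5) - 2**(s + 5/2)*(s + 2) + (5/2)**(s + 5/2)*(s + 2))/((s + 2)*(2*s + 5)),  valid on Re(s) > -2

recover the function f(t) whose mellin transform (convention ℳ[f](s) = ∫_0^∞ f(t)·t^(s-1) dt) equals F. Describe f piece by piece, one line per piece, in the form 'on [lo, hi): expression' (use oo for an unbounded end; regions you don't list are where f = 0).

on [0, 2): 2*t**2
on [2, 5/2): t**(5/2)/2

f breaks at 2 into 2 integrals to sum
for t in [0, 2): the term is ∫ 2*t**2·t^(s-1)
segment 2 to 5/2 holds t**(5/2)/2; add its integral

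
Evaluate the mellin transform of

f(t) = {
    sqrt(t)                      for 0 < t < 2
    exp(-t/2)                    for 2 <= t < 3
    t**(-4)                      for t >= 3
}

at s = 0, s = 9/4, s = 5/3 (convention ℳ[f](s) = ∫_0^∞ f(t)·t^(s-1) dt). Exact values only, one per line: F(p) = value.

slice at 2, 3, transform all 3 pieces, and sum them
segment 0 to 2 holds sqrt(t); add its integral
the [2, 3) slice contributes ∫ exp(-t/2)·t^(s-1) dt
[3, ∞) adds the kernel integral of t**(-4)

F(0) = Ei(-3/2) + 1/324 - Ei(-1) + 2*sqrt(2)
F(9/4) = -4*2**(1/4)*uppergamma(9/4, 3/2) + 4*3**(1/4)/63 + 16*2**(3/4)/11 + 4*2**(1/4)*uppergamma(9/4, 1)
F(5/3) = -2*2**(2/3)*uppergamma(5/3, 3/2) + 3**(2/3)/63 + 2*2**(2/3)*uppergamma(5/3, 1) + 24*2**(1/6)/13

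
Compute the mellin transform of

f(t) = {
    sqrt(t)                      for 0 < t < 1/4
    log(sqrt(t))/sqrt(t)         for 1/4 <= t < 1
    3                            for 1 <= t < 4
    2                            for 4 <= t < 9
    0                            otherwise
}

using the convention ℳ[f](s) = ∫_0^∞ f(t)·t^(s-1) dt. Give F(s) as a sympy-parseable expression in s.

(16**s*(2*s + 1)*(4*s**2 - 4*s + 1) - 2**(2*s + 1)*s*(2*s + 1) + 2*36**s*(2*s + 1)*(4*s**2 - 4*s + 1) - 3*4**s*(2*s + 1)*(4*s**2 - 4*s + 1) + 8*s**2*(2*s + 1)*log(2) - 4*s*(2*s + 1)*log(2) + 4*s*(2*s + 1) + s*(4*s**2 - 4*s + 1))/(4**s*s*(2*s + 1)*(4*s**2 - 4*s + 1))
  Re(s) > -1/2

the power substitution comes off first: t on [0, 1/2); log(t)/t on [1/2, 1); 3 on [1, 2); …
linearity at 1/4, 1, 4 turns ℳ[f](s) into 4 summed integrals
for t in [0, 1/4): the term is ∫ sqrt(t)·t^(s-1)
between 1/4 and 1 the integrand is log(sqrt(t))/sqrt(t)·t^(s-1)
piece [1, 4): integrate 3 against the kernel
[4, 9) adds the kernel integral of 2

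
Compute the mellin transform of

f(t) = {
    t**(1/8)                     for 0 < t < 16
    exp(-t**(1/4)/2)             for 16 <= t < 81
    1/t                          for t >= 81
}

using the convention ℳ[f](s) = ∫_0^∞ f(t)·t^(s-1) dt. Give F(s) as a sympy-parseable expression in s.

undo the power substitution: t**(1/4) on [0, 4); exp(-sqrt(t)/2) on [4, 9); t**(-2) on [9, ∞)
strip the power substitution: sqrt(t) on [0, 2); exp(-t/2) on [2, 3); t**(-4) on [3, ∞)
treat the 3 regions marked off by 16, 81 separately and sum
on [0, 16): add ∫ t**(1/8)·t^(s-1) dt
segment [16, 81) carries exp(-t**(1/4)/2); integrate it
∫ over [81, ∞) of 1/t·t^(s-1) joins the sum

(324*2**(4*s)*(s - 1)*(8*s + 1)*uppergamma(4*s, 1) - 324*2**(4*s)*(s - 1)*(8*s + 1)*uppergamma(4*s, 3/2) + 648*2**(4*s + 1/2)*(s - 1) - 81**s*(8*s + 1))/(81*(s - 1)*(8*s + 1))
  -1/8 < Re(s) < 1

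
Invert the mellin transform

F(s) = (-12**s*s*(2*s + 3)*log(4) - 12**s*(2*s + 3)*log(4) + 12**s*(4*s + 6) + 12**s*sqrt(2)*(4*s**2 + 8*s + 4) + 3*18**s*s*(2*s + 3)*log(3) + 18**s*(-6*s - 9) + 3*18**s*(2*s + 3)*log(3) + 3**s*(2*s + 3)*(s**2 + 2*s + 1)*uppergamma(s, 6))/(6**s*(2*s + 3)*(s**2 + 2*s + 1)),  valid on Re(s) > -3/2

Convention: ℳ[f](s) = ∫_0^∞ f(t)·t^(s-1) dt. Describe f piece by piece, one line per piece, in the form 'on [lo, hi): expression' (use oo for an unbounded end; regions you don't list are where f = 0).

on [0, 2): t**(3/2)
on [2, 3): t*log(t)
on [3, oo): exp(-2*t)

linearity at 2, 3 turns ℳ[f](s) into 3 summed integrals
segment 0 to 2 holds t**(3/2); add its integral
for t in [2, 3): the term is ∫ t*log(t)·t^(s-1)
∫ over [3, ∞) of exp(-2*t)·t^(s-1) joins the sum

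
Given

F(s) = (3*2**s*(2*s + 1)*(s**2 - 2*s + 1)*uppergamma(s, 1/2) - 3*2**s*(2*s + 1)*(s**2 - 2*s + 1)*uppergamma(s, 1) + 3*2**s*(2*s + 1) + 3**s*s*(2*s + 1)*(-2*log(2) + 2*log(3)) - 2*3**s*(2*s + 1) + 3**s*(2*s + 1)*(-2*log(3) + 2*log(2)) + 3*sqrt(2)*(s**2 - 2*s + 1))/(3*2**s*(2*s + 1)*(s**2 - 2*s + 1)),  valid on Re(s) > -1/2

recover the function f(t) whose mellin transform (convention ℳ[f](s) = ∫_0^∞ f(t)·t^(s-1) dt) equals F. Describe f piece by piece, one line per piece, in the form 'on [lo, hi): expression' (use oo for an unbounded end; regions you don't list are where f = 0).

on [0, 1/2): sqrt(t)
on [1/2, 1): exp(-t)
on [1, 3/2): log(t)/t

breakpoints 1/2, 1: one integral from each of the 3 segments
over [0, 1/2), the kernel integral of sqrt(t) enters the sum
between 1/2 and 1 the integrand is exp(-t)·t^(s-1)
the [1, 3/2) slice contributes ∫ log(t)/t·t^(s-1) dt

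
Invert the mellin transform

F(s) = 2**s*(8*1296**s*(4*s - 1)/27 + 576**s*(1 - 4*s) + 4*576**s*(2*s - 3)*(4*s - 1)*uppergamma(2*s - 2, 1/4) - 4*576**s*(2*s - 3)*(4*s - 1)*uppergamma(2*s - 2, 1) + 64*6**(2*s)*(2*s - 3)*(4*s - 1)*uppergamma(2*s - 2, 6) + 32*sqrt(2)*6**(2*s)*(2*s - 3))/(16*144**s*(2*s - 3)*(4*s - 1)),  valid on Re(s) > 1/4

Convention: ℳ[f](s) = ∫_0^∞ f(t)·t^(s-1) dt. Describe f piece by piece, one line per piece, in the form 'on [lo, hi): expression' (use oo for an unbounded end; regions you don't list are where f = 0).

back out the shared t-power: 2**(1/4)*t**(3/4)/2 on [0, 1/2); exp(-sqrt(2)*sqrt(t)/4) on [1/2, 8); sqrt(2)/(2*sqrt(t)) on [8, 18); …
strip the common scale on t: t**(3/4) on [0, 1/4); exp(-sqrt(t)/2) on [1/4, 4); 1/(2*sqrt(t)) on [4, 9); …
reversing the power substitution: t**(3/2) on [0, 1/2); exp(-t/2) on [1/2, 2); 1/(2*t) on [2, 3); …
integrate the 4 segments split at 1/2, 8, 18, then add the results
over [0, 1/2), the kernel integral of 2**(1/4)/(2*t**(1/4)) enters the sum
for t in [1/2, 8): the term is ∫ exp(-sqrt(2)*sqrt(t)/4)/t·t^(s-1)
for t in [8, 18): the term is ∫ sqrt(2)/(2*t**(3/2))·t^(s-1)
on [18, ∞) integrate f = exp(-sqrt(2)*sqrt(t))/t against the kernel

on [0, 1/2): 2**(1/4)/(2*t**(1/4))
on [1/2, 8): exp(-sqrt(2)*sqrt(t)/4)/t
on [8, 18): sqrt(2)/(2*t**(3/2))
on [18, oo): exp(-sqrt(2)*sqrt(t))/t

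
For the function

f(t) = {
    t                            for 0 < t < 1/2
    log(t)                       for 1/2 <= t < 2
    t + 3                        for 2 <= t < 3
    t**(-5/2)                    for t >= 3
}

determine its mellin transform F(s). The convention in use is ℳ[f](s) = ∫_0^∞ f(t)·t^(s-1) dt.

(-270*2**(2*s)*s**2*(2*s - 5) + 54*2**(2*s)*s*(s + 1)*(2*s - 5)*log(2) - 162*2**(2*s)*s*(2*s - 5) - 54*2**(2*s)*(s + 1)*(2*s - 5) - 4*sqrt(3)*6**s*s**2*(s + 1) + 324*6**s*s**2*(2*s - 5) + 162*6**s*s*(2*s - 5) + 27*s**2*(2*s - 5) + 54*s*(s + 1)*(2*s - 5)*log(2) + (2*s - 5)*(54*s + 54))/(54*2**s*s**2*(s + 1)*(2*s - 5))
  -1 < Re(s) < 5/2

decompose at 1/2, 2, 3; ℳ[f](s) sums the 4 pieces' integrals
for t in [0, 1/2): the term is ∫ t·t^(s-1)
∫ log(t)·t^(s-1) over [1/2, 2)
for t in [2, 3): the term is ∫ (t + 3)·t^(s-1)
over [3, ∞), the kernel integral of t**(-5/2) enters the sum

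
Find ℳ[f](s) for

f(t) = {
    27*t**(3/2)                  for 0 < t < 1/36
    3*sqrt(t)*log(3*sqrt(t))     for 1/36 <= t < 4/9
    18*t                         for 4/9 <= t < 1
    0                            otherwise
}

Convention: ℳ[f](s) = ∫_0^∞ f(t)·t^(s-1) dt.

undo the power substitution: 27*t**3 on [0, 1/6); 3*t*log(3*t) on [1/6, 2/3); 18*t**2 on [2/3, 1)
the common scale on t comes off first: t**3 on [0, 1/2); t*log(t) on [1/2, 2); 2*t**2 on [2, 3)
undo the shared t-power: t**2 on [0, 1/2); log(t) on [1/2, 2); 2*t on [2, 3)
decompose at 1/36, 4/9; ℳ[f](s) sums the 3 pieces' integrals
on [0, 1/36): add ∫ 27*t**(3/2)·t^(s-1) dt
segment [1/36, 4/9) carries 3*sqrt(t)*log(3*sqrt(t)); integrate it
on [4/9, 1): add ∫ 18*t·t^(s-1) dt

(16*2**(4*s)*(s + 1)*(2*s + 1)*(2*s + 3)*log(2) - 16*2**(4*s)*(s + 1)*(2*s + 3) - 32*2**(4*s)*(2*s + 1)**2*(2*s + 3) + 72*6**(2*s)*(2*s + 1)**2*(2*s + 3) + (s + 1)*(2*s + 1)**2 + 4*(s + 1)*(2*s + 1)*(2*s + 3)*log(2) + 4*(s + 1)*(2*s + 3))/(4*6**(2*s)*(s + 1)*(2*s + 1)**2*(2*s + 3))
  Re(s) > -3/2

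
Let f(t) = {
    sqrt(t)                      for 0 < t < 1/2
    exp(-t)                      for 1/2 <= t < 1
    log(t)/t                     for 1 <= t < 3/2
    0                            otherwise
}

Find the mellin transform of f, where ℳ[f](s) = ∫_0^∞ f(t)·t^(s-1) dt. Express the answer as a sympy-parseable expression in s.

decompose at 1/2, 1; ℳ[f](s) sums the 3 pieces' integrals
segment [0, 1/2) carries sqrt(t); integrate it
on [1/2, 1): add ∫ exp(-t)·t^(s-1) dt
between 1 and 3/2 the integrand is log(t)/t·t^(s-1)

(3*2**s*(2*s + 1)*(s**2 - 2*s + 1)*uppergamma(s, 1/2) - 3*2**s*(2*s + 1)*(s**2 - 2*s + 1)*uppergamma(s, 1) + 3*2**s*(2*s + 1) + 3**s*s*(2*s + 1)*(-2*log(2) + 2*log(3)) - 2*3**s*(2*s + 1) + 3**s*(2*s + 1)*(-2*log(3) + 2*log(2)) + 3*sqrt(2)*(s**2 - 2*s + 1))/(3*2**s*(2*s + 1)*(s**2 - 2*s + 1))
  Re(s) > -1/2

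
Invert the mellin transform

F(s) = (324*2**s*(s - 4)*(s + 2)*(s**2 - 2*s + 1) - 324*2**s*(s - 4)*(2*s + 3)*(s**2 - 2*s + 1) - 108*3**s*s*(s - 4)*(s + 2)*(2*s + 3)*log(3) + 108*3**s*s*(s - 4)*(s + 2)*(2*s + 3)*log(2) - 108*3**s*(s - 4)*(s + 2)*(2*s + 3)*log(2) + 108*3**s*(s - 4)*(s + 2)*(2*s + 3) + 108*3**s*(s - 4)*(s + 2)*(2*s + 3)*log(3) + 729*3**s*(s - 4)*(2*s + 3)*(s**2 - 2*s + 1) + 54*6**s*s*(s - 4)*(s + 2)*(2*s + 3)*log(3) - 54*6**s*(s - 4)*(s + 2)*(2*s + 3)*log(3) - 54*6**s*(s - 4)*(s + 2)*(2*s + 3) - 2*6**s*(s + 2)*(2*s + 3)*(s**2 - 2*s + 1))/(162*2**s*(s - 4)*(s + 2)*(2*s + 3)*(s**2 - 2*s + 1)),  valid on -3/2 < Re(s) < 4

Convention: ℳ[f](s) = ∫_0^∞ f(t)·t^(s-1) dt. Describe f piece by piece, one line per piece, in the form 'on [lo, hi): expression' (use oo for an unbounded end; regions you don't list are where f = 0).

on [0, 1): t**(3/2)
on [1, 3/2): 2*t**2
on [3/2, 3): log(t)/t
on [3, oo): t**(-4)

the 4 pieces separated at 1, 3/2, 3 each add one integral
over [0, 1), the kernel integral of t**(3/2) enters the sum
piece [1, 3/2): integrate 2*t**2 against the kernel
segment 3/2 to 3 holds log(t)/t; add its integral
for t in [3, ∞): the term is ∫ t**(-4)·t^(s-1)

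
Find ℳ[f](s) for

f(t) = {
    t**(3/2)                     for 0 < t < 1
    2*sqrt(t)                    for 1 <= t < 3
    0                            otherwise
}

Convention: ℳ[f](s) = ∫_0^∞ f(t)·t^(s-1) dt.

(4*sqrt(3)*3**s*(2*s + 3) - 4*s - 10)/((2*s + 1)*(2*s + 3))
  Re(s) > -3/2

slice at 1, transform all 2 pieces, and sum them
segment 0 to 1 holds t**(3/2); add its integral
∫ 2*sqrt(t)·t^(s-1) over [1, 3)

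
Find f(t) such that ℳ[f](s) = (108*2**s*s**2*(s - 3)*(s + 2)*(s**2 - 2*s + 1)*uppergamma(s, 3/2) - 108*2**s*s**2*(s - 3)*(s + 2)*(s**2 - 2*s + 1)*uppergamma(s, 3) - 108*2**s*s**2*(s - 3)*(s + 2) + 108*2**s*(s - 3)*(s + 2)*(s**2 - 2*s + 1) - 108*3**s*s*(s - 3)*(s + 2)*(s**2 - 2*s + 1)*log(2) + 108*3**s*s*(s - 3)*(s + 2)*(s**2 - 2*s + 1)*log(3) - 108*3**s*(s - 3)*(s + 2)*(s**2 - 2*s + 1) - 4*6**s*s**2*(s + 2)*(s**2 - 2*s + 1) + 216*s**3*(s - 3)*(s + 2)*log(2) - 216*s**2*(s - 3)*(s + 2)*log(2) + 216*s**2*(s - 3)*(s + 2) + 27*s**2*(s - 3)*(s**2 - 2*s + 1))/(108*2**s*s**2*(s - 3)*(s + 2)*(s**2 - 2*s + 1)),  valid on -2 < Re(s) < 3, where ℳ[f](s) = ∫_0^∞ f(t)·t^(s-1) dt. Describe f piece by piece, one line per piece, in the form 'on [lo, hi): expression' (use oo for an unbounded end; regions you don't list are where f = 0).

on [0, 1/2): t**2
on [1/2, 1): log(t)/t
on [1, 3/2): log(t)
on [3/2, 3): exp(-t)
on [3, oo): t**(-3)

split f at 1/2, 1, 3/2, 3: ℳ[f](s) collects 5 kernel integrals
for t in [0, 1/2): the term is ∫ t**2·t^(s-1)
on [1/2, 1) integrate f = log(t)/t against the kernel
piece [1, 3/2): integrate log(t) against the kernel
segment 3/2 to 3 holds exp(-t); add its integral
segment 3 to ∞ holds t**(-3); add its integral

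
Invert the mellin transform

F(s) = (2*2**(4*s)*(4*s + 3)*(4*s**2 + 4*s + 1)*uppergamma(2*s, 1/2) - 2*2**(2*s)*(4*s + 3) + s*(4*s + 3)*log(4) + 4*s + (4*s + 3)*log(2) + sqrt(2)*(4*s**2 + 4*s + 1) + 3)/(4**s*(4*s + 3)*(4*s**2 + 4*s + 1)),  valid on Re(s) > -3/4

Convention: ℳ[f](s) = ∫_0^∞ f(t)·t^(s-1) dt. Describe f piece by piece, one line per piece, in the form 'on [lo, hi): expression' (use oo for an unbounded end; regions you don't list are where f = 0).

on [0, 1/4): t**(3/4)
on [1/4, 1): sqrt(t)*log(sqrt(t))
on [1, oo): exp(-sqrt(t)/2)

invert the power substitution to get t**(3/2) on [0, 1/2); t*log(t) on [1/2, 1); exp(-t/2) on [1, ∞)
linearity at 1/4, 1 turns ℳ[f](s) into 3 summed integrals
∫ t**(3/4)·t^(s-1) over [0, 1/4)
∫ sqrt(t)*log(sqrt(t))·t^(s-1) over [1/4, 1)
piece [1, ∞): integrate exp(-sqrt(t)/2) against the kernel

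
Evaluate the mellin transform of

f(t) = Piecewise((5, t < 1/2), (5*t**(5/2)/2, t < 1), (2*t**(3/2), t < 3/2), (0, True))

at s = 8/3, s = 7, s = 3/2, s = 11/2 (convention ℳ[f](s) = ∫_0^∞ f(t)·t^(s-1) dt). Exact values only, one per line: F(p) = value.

the 3 pieces separated at 1/2, 1 each add one integral
between 0 and 1/2 the integrand is 5·t^(s-1)
on [1/2, 1): add ∫ 5*t**(5/2)/2·t^(s-1) dt
segment 1 to 3/2 holds 2*t**(3/2); add its integral

F(8/3) = -15*2**(5/6)/1984 + 3/775 + 15*2**(1/3)/64 + 243*2**(5/6)*3**(1/6)/200
F(7) = -5*sqrt(2)/19456 + 9679/289408 + 6561*sqrt(6)/2176
F(3/2) = 5*sqrt(2)/6 + 833/384
F(11/2) = 5*sqrt(2)/352 + 140701/28672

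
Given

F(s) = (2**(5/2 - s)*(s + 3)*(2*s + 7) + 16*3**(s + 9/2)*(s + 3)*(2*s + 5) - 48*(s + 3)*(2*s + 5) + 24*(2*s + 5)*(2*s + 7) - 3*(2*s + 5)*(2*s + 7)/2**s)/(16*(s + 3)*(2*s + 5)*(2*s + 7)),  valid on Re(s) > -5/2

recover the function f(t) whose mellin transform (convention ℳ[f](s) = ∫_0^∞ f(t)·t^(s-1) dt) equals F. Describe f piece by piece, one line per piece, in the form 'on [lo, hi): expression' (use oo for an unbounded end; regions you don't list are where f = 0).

on [0, 1/2): t**(5/2)
on [1/2, 1): 3*t**3/2
on [1, 3): 3*t**(7/2)/2

breakpoints 1/2, 1: one integral from each of the 3 segments
over [0, 1/2), the kernel integral of t**(5/2) enters the sum
between 1/2 and 1 the integrand is 3*t**3/2·t^(s-1)
on [1, 3): add ∫ 3*t**(7/2)/2·t^(s-1) dt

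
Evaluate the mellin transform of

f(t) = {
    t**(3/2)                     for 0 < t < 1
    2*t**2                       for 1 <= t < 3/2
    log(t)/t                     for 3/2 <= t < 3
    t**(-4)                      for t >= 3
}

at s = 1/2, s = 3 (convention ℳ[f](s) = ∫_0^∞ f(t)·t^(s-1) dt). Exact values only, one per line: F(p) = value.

F(1/2) = -754*sqrt(3)/567 - 2*sqrt(3)*log(3)/3 - 2*sqrt(6)*log(2)/3 - 3/10 + 2*sqrt(6)*log(3)/3 + 67*sqrt(6)/30
F(3) = 9*log(2)/8 + 271/180 + 27*log(3)/8

linearity at 1, 3/2, 3 turns ℳ[f](s) into 4 summed integrals
[0, 1) adds the kernel integral of t**(3/2)
the [1, 3/2) slice contributes ∫ 2*t**2·t^(s-1) dt
on [3/2, 3) integrate f = log(t)/t against the kernel
on [3, ∞): add ∫ t**(-4)·t^(s-1) dt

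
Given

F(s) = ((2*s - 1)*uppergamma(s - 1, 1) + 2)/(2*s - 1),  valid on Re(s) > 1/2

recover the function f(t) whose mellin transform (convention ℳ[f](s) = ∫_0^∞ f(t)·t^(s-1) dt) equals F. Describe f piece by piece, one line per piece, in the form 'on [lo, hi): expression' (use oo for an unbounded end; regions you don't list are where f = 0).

remove the shared t-power first: sqrt(t) on [0, 1); exp(-t) on [1, ∞)
decompose at 1; ℳ[f](s) sums the 2 pieces' integrals
segment [0, 1) carries 1/sqrt(t); integrate it
piece [1, ∞): integrate exp(-t)/t against the kernel

on [0, 1): 1/sqrt(t)
on [1, oo): exp(-t)/t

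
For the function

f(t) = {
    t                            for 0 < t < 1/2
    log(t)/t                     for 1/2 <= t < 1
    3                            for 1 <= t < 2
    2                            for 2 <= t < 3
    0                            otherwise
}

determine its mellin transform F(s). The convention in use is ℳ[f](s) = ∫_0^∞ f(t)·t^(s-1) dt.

(2*2**(2*s)*(s + 1)*(s**2 - 2*s + 1) - 2*2**s*s*(s + 1) - 6*2**s*(s + 1)*(s**2 - 2*s + 1) + 4*6**s*(s + 1)*(s**2 - 2*s + 1) + 4*s**2*(s + 1)*log(2) - 4*s*(s + 1)*log(2) + 4*s*(s + 1) + s*(s**2 - 2*s + 1))/(2*2**s*s*(s + 1)*(s**2 - 2*s + 1))
  Re(s) > -1

split f at 1/2, 1, 2: ℳ[f](s) collects 4 kernel integrals
∫ t·t^(s-1) over [0, 1/2)
segment 1/2 to 1 holds log(t)/t; add its integral
piece [1, 2): integrate 3 against the kernel
∫ 2·t^(s-1) over [2, 3)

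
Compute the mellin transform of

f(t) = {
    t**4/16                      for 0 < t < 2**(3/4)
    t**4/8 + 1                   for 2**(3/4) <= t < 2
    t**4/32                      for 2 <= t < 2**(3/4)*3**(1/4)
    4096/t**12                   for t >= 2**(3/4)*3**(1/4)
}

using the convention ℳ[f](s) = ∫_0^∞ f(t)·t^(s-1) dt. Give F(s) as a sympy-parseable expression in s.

back out the common scale on t: t**4 on [0, 2**(3/4)/2); 2*t**4 + 1 on [2**(3/4)/2, 1); t**4/2 on [1, 2**(3/4)*3**(1/4)/2); …
the power substitution comes off first: t**2 on [0, sqrt(2)/2); 2*t**2 + 1 on [sqrt(2)/2, 1); t**2/2 on [1, sqrt(6)/2); …
the power substitution comes off first: t on [0, 1/2); 2*t + 1 on [1/2, 1); t/2 on [1, 3/2); …
breakpoints 2**(3/4), 2, 2**(3/4)*3**(1/4): one integral from each of the 4 segments
the [0, 2**(3/4)) slice contributes ∫ t**4/16·t^(s-1) dt
∫ over [2**(3/4), 2) of (t**4/8 + 1)·t^(s-1) joins the sum
for t in [2, 2**(3/4)*3**(1/4)): the term is ∫ t**4/32·t^(s-1)
∫ 4096/t**12·t^(s-1) over [2**(3/4)*3**(1/4), ∞)

2**(3*s/4)*(270*2**(s/4)*s*(s - 12) + 432*2**(s/4)*(s - 12) + 81*3**(s/4)*s*(s - 12) - 32*3**(s/4)*s*(s + 4) - 162*s*(s - 12) - 432*s + 5184)/(108*s*(s - 12)*(s + 4))
  -4 < Re(s) < 12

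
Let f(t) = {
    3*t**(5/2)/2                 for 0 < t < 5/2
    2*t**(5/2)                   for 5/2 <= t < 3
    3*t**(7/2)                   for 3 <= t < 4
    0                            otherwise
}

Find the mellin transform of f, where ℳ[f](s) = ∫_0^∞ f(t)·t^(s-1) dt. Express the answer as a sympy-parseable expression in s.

(4*3**(s + 5/2)*(2*s + 7) - 6*3**(s + 7/2)*(2*s + 5) + 6*4**(s + 7/2)*(2*s + 5) - (5/2)**(s + 5/2)*(2*s + 7))/((2*s + 5)*(2*s + 7))
  Re(s) > -5/2

treat the 3 regions marked off by 5/2, 3 separately and sum
between 0 and 5/2 the integrand is 3*t**(5/2)/2·t^(s-1)
piece [5/2, 3): integrate 2*t**(5/2) against the kernel
on [3, 4): add ∫ 3*t**(7/2)·t^(s-1) dt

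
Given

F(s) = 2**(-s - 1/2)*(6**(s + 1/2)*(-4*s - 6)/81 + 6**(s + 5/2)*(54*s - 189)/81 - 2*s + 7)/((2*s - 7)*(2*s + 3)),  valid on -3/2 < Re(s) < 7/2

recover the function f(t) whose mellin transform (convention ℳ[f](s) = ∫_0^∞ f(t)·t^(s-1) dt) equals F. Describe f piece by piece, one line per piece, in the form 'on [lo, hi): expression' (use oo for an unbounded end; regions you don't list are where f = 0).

strip the shared t-power: t on [0, 1/2); 2*t on [1/2, 3); t**(-4) on [3, ∞)
slice at 1/2, 3, transform all 3 pieces, and sum them
on [0, 1/2): add ∫ t**(3/2)·t^(s-1) dt
segment 1/2 to 3 holds 2*t**(3/2); add its integral
[3, ∞) adds the kernel integral of t**(-7/2)

on [0, 1/2): t**(3/2)
on [1/2, 3): 2*t**(3/2)
on [3, oo): t**(-7/2)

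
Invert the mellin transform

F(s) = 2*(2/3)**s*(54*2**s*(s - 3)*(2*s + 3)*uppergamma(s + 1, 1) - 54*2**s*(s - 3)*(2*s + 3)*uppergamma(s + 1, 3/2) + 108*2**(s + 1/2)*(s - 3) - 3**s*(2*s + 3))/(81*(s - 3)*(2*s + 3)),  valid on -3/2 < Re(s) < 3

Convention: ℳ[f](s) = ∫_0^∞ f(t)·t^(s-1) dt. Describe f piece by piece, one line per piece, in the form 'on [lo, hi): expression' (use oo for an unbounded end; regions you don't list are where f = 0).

on [0, 4/3): sqrt(6)*t**(3/2)/2
on [4/3, 2): t*exp(-3*t/4)
on [2, oo): 16/(81*t**3)

undo the shared t-power: sqrt(6)*sqrt(t)/2 on [0, 4/3); exp(-3*t/4) on [4/3, 2); 16/(81*t**4) on [2, ∞)
the common scale on t comes off first: sqrt(t) on [0, 2); exp(-t/2) on [2, 3); t**(-4) on [3, ∞)
split f at 4/3, 2: ℳ[f](s) collects 3 kernel integrals
between 0 and 4/3 the integrand is sqrt(6)*t**(3/2)/2·t^(s-1)
piece [4/3, 2): integrate t*exp(-3*t/4) against the kernel
on [2, ∞) integrate f = 16/(81*t**3) against the kernel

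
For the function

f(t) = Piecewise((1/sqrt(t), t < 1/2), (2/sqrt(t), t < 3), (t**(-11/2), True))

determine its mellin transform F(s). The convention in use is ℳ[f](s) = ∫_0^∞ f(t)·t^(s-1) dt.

2**(1/2 - s)*(6**(s + 1/2)*(1 - 2*s) + 81*6**(s + 3/2)*(2*s - 11) - 2916*s + 16038)/(729*(2*s - 11)*(2*s - 1))
  1/2 < Re(s) < 11/2

reversing the shared t-power: sqrt(t) on [0, 1/2); 2*sqrt(t) on [1/2, 3); t**(-9/2) on [3, ∞)
strip the shared t-power: t**(3/2) on [0, 1/2); 2*t**(3/2) on [1/2, 3); t**(-7/2) on [3, ∞)
undo the shared t-power: t on [0, 1/2); 2*t on [1/2, 3); t**(-4) on [3, ∞)
breakpoints 1/2, 3: one integral from each of the 3 segments
piece [0, 1/2): integrate 1/sqrt(t) against the kernel
over [1/2, 3), the kernel integral of 2/sqrt(t) enters the sum
on [3, ∞) integrate f = t**(-11/2) against the kernel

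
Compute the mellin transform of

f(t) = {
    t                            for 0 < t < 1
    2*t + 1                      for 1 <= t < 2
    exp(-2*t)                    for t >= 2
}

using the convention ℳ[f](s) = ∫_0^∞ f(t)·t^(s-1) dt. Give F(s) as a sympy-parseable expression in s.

integrate the 3 segments split at 1, 2, then add the results
on [0, 1) integrate f = t against the kernel
∫ over [1, 2) of (2*t + 1)·t^(s-1) joins the sum
∫ over [2, ∞) of exp(-2*t)·t^(s-1) joins the sum

(2**s*s*(s + 1)*uppergamma(s, 4) - 2*4**s*s - 4**s + 5*8**s*s + 8**s)/(4**s*s*(s + 1))
  Re(s) > -1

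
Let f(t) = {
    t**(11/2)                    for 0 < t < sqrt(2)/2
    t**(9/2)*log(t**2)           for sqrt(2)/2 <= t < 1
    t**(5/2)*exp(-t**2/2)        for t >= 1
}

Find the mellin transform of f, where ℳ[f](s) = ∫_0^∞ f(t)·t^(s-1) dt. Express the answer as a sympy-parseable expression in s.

peel off the shared t-power: t**5 on [0, sqrt(2)/2); t**4*log(t**2) on [sqrt(2)/2, 1); t**2*exp(-t**2/2) on [1, ∞)
reversing the power substitution: t**(5/2) on [0, 1/2); t**2*log(t) on [1/2, 1); t*exp(-t/2) on [1, ∞)
peel off the shared t-power: t**(3/2) on [0, 1/2); t*log(t) on [1/2, 1); exp(-t/2) on [1, ∞)
treat the 3 regions marked off by sqrt(2)/2, 1 separately and sum
over [0, sqrt(2)/2), the kernel integral of t**(11/2) enters the sum
on [sqrt(2)/2, 1) integrate f = t**(9/2)*log(t**2) against the kernel
segment 1 to ∞ holds t**(5/2)*exp(-t**2/2); add its integral

2**(-s/2 - 9/4)*(2**(s/2 + 21/4)*(-2*s - 11) + 2**(s + 5/2)*(2*s + 11)*(16*s + (2*s + 5)**2 + 56)*uppergamma(s/2 + 5/4, 1/2) + 16*s + (2*s + 5)*(2*s + 11)*log(4) + 8*(2*s + 11)*log(2) + sqrt(2)*(16*s + (2*s + 5)**2 + 56) + 88)/((2*s + 11)*(16*s + (2*s + 5)**2 + 56))
  Re(s) > -11/2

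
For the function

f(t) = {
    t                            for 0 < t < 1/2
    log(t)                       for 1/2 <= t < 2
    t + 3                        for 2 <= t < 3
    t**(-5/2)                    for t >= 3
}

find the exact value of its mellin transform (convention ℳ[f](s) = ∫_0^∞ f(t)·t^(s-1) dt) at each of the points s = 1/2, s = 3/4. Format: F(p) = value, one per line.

F(1/2) = sqrt(2)*(-330 + sqrt(2) + 108*log(2) + 144*sqrt(6))/36
F(3/4) = 2**(1/4)*(-436*sqrt(2) + 2*2**(3/4)*3**(1/4) + 65 + log(2**(42 + 84*sqrt(2))) + 180*6**(3/4))/63

treat the 4 regions marked off by 1/2, 2, 3 separately and sum
segment 0 to 1/2 holds t; add its integral
the [1/2, 2) slice contributes ∫ log(t)·t^(s-1) dt
on [2, 3): add ∫ (t + 3)·t^(s-1) dt
segment [3, ∞) carries t**(-5/2); integrate it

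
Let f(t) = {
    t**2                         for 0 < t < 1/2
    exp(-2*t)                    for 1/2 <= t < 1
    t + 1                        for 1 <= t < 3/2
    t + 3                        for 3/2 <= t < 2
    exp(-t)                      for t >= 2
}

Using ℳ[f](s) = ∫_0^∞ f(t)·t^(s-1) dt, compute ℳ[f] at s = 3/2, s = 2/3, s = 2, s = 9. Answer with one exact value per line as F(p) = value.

F(3/2) = sqrt(2)*(210*E + 210*sqrt(2)*(-1 + sqrt(pi)*exp(2)*erfc(sqrt(2)) + 2*sqrt(2)) + (-840*sqrt(3) - 448*sqrt(2) - 105*sqrt(pi)*erfc(sqrt(2)) + 105*sqrt(pi)*erfc(1) + 4719)*exp(2))*exp(-2)/840
F(2/3) = 2**(1/3)*(-480*3**(2/3) - 336*2**(2/3) - 160*uppergamma(2/3, 2) + 15 + 160*2**(2/3)*uppergamma(2/3, 2) + 160*uppergamma(2/3, 1) + 1824*2**(1/3))/320
F(2) = (96*E + 432 + 1075*exp(2))*exp(-2)/192
F(9) = (217009980*E + 267949573*exp(2) + 301364743680)*exp(-2)/1013760

cuts at 1/2, 1, 3/2, 2: linearity sums the 5 kernel integrals
∫ t**2·t^(s-1) over [0, 1/2)
segment [1/2, 1) carries exp(-2*t); integrate it
for t in [1, 3/2): the term is ∫ (t + 1)·t^(s-1)
segment [3/2, 2) carries (t + 3); integrate it
∫ over [2, ∞) of exp(-t)·t^(s-1) joins the sum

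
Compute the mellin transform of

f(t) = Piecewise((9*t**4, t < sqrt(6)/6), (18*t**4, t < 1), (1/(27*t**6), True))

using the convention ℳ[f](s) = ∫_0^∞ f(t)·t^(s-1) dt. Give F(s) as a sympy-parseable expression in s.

the power substitution comes off first: 9*t**2 on [0, 1/6); 18*t**2 on [1/6, 1); 1/(27*t**3) on [1, ∞)
invert the common scale on t to get t**2 on [0, 1/2); 2*t**2 on [1/2, 3); t**(-3) on [3, ∞)
undo the shared t-power: t on [0, 1/2); 2*t on [1/2, 3); t**(-4) on [3, ∞)
integrate the 3 segments split at sqrt(6)/6, 1, then add the results
over [0, sqrt(6)/6), the kernel integral of 9*t**4 enters the sum
segment [sqrt(6)/6, 1) carries 18*t**4; integrate it
[1, ∞) adds the kernel integral of 1/(27*t**6)

(-27*6**(s/2)*s + 162*6**(s/2) + 1940*6**s*s - 11680*6**s)/(108*6**s*(s**2 - 2*s - 24))
  -4 < Re(s) < 6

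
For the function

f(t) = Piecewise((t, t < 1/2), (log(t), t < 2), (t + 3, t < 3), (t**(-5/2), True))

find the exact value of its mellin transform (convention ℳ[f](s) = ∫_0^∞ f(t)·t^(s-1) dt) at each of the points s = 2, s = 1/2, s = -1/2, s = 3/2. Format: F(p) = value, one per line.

F(2) = 2*sqrt(3)/3 + 17*log(2)/8 + 207/16
F(1/2) = sqrt(2)*(-330 + sqrt(2) + 108*log(2) + 144*sqrt(6))/36
F(-1/2) = sqrt(2)*(-486*log(2) + sqrt(2) + 648)/162
F(3/2) = sqrt(2)*(-1139 + 30*sqrt(2) + 270*log(2) + 864*sqrt(6))/180

summing 4 kernel integrals split by 1/2, 2, 3 yields ℳ[f](s)
∫ over [0, 1/2) of t·t^(s-1) joins the sum
the [1/2, 2) slice contributes ∫ log(t)·t^(s-1) dt
segment [2, 3) carries (t + 3); integrate it
the [3, ∞) slice contributes ∫ t**(-5/2)·t^(s-1) dt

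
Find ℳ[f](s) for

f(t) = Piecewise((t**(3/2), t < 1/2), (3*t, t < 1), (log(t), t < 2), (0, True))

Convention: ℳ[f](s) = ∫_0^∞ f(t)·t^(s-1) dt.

integrate the 3 segments split at 1/2, 1, then add the results
for t in [0, 1/2): the term is ∫ t**(3/2)·t^(s-1)
for t in [1/2, 1): the term is ∫ 3*t·t^(s-1)
segment 1 to 2 holds log(t); add its integral

(-2*2**(2*s)*(s + 1)*(2*s + 3) + 6*2**s*s**2*(2*s + 3) + 2*2**s*(s + 1)*(2*s + 3) + 4**s*s*(s + 1)*(2*s + 3)*log(4) + sqrt(2)*s**2*(s + 1) - 3*s**2*(2*s + 3))/(2*2**s*s**2*(s + 1)*(2*s + 3))
  Re(s) > -3/2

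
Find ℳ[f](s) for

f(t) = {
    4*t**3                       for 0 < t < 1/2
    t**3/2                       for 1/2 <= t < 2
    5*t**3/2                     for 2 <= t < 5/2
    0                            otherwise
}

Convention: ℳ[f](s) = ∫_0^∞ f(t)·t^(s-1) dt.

integrate the 3 segments split at 1/2, 2, then add the results
the [0, 1/2) slice contributes ∫ 4*t**3·t^(s-1) dt
over [1/2, 2), the kernel integral of t**3/2 enters the sum
on [2, 5/2): add ∫ 5*t**3/2·t^(s-1) dt

(-256*2**(2*s) + 625*5**s + 7)/(16*2**s*(s + 3))
  Re(s) > -3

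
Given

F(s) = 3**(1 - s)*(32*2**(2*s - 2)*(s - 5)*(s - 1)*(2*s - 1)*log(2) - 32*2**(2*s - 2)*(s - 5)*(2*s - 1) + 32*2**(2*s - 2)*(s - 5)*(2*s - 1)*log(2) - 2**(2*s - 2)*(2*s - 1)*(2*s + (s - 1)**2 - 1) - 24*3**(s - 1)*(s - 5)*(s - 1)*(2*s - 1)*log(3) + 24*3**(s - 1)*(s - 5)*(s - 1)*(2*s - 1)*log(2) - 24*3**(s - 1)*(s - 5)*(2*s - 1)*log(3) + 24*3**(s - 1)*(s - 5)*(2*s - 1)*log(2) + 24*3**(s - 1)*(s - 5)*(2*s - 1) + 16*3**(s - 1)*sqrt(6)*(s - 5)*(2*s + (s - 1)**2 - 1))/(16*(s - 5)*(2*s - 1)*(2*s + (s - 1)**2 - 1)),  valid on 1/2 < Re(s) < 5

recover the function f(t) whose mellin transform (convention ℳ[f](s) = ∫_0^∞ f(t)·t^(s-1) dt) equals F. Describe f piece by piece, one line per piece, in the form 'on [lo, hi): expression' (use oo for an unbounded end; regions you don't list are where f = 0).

on [0, 1): sqrt(6)/(2*sqrt(t))
on [1, 4/3): 3*log(3*t/2)/2
on [4/3, oo): 16/(81*t**5)

invert the shared t-power to get sqrt(6)*sqrt(t)/2 on [0, 1); 3*t*log(3*t/2)/2 on [1, 4/3); 16/(81*t**4) on [4/3, ∞)
remove the common scale on t first: sqrt(t) on [0, 3/2); t*log(t) on [3/2, 2); t**(-4) on [2, ∞)
split f at 1, 4/3: ℳ[f](s) collects 3 kernel integrals
[0, 1) adds the kernel integral of sqrt(6)/(2*sqrt(t))
on [1, 4/3): add ∫ 3*log(3*t/2)/2·t^(s-1) dt
for t in [4/3, ∞): the term is ∫ 16/(81*t**5)·t^(s-1)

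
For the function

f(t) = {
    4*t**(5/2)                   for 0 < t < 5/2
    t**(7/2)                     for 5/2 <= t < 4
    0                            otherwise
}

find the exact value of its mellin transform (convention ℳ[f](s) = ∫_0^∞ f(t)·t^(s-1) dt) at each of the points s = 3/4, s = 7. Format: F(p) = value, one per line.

integrate the 2 segments split at 5/2, then add the results
[0, 5/2) adds the kernel integral of 4*t**(5/2)
segment 5/2 to 4 holds t**(7/2); add its integral

F(3/4) = 8875*2**(3/4)*5**(1/4)/1768 + 1024*sqrt(2)/17
F(7) = 142578125*sqrt(10)/408576 + 4194304/21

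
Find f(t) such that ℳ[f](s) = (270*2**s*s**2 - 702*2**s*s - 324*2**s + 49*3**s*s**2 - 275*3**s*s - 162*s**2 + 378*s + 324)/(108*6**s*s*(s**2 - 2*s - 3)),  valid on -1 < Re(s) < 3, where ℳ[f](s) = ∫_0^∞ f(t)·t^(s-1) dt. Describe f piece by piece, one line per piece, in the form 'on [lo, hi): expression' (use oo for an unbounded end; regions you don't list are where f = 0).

on [0, 1/6): 3*t
on [1/6, 1/3): 6*t + 1
on [1/3, 1/2): 3*t/2
on [1/2, oo): 1/(27*t**3)

reversing the common scale on t: t on [0, 1/2); 2*t + 1 on [1/2, 1); t/2 on [1, 3/2); …
integrate the 4 segments split at 1/6, 1/3, 1/2, then add the results
for t in [0, 1/6): the term is ∫ 3*t·t^(s-1)
∫ over [1/6, 1/3) of (6*t + 1)·t^(s-1) joins the sum
[1/3, 1/2) adds the kernel integral of 3*t/2
for t in [1/2, ∞): the term is ∫ 1/(27*t**3)·t^(s-1)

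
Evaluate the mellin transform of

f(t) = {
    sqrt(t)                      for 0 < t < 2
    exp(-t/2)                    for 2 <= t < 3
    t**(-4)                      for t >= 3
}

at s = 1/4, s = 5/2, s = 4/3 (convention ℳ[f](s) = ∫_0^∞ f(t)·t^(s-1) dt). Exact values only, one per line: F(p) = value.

F(1/4) = -2**(1/4)*uppergamma(1/4, 3/2) + 4*3**(1/4)/1215 + 2**(1/4)*uppergamma(1/4, 1) + 4*2**(3/4)/3
F(5/2) = -12*sqrt(3)*exp(-3/2) - 3*sqrt(2)*sqrt(pi)*erfc(sqrt(6)/2) + 2*sqrt(3)/27 + 3*sqrt(2)*sqrt(pi)*erfc(1) + 8/3 + 10*sqrt(2)*exp(-1)
F(4/3) = -2*2**(1/3)*uppergamma(4/3, 3/2) + 3**(1/3)/72 + 2*2**(1/3)*uppergamma(4/3, 1) + 12*2**(5/6)/11

split f at 2, 3: ℳ[f](s) collects 3 kernel integrals
piece [0, 2): integrate sqrt(t) against the kernel
segment [2, 3) carries exp(-t/2); integrate it
on [3, ∞): add ∫ t**(-4)·t^(s-1) dt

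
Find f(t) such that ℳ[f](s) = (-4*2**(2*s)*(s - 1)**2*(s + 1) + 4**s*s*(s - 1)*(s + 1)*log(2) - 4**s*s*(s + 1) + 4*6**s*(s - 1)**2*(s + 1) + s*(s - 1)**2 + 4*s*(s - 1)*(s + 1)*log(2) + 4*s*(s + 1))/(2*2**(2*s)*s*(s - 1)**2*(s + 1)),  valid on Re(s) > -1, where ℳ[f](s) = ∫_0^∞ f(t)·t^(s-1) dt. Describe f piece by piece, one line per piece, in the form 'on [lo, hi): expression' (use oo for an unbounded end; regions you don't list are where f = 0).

invert the common scale on t to get t on [0, 1/2); log(t)/t on [1/2, 2); 2 on [2, 3)
undo the shared t-power: t**2 on [0, 1/2); log(t) on [1/2, 2); 2*t on [2, 3)
integrate the 3 segments split at 1/4, 1, then add the results
on [0, 1/4): add ∫ 2*t·t^(s-1) dt
∫ over [1/4, 1) of log(2*t)/(2*t)·t^(s-1) joins the sum
∫ over [1, 3/2) of 2·t^(s-1) joins the sum

on [0, 1/4): 2*t
on [1/4, 1): log(2*t)/(2*t)
on [1, 3/2): 2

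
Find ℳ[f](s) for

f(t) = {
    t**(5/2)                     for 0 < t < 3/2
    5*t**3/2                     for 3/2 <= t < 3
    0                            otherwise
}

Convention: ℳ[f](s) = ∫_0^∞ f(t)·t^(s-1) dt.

(5*3**(s + 3)*(2*s + 5) + 4*(3/2)**(s + 5/2)*(s + 3) - 5*(3/2)**(s + 3)*(2*s + 5))/(2*(s + 3)*(2*s + 5))
  Re(s) > -5/2

the 2 pieces separated at 3/2 each add one integral
on [0, 3/2): add ∫ t**(5/2)·t^(s-1) dt
piece [3/2, 3): integrate 5*t**3/2 against the kernel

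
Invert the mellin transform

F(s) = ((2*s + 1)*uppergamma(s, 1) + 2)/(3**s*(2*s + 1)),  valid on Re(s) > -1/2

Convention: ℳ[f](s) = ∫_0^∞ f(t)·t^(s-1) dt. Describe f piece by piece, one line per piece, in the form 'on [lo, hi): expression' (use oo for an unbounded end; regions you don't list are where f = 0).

on [0, 1/3): sqrt(3)*sqrt(t)
on [1/3, oo): exp(-3*t)

invert the common scale on t to get sqrt(t) on [0, 1); exp(-t) on [1, ∞)
integrate the 2 segments split at 1/3, then add the results
piece [0, 1/3): integrate sqrt(3)*sqrt(t) against the kernel
[1/3, ∞) adds the kernel integral of exp(-3*t)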